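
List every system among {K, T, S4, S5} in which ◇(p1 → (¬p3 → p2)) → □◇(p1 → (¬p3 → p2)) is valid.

S5

S5-tableau for the negation ¬(◇(p1 → (¬p3 → p2)) → □◇(p1 → (¬p3 → p2))):
1. ¬(◇(p1 → (¬p3 → p2)) → □◇(p1 → (¬p3 → p2))), u
2. ◇(p1 → (¬p3 → p2)), u
3. ¬□◇(p1 → (¬p3 → p2)), u
4. p1 → (¬p3 → p2), v
5. ¬p3 → p2, v
6. p2, v
7. ¬◇(p1 → (¬p3 → p2)), w
8. ¬(p1 → (¬p3 → p2)), u
9. p1, u
10. ¬(¬p3 → p2), u
11. ¬p3, u
12. ¬p2, u
13. ¬(p1 → (¬p3 → p2)), v
14. p1, v
15. ¬(¬p3 → p2), v
16. ¬p3, v
17. ¬p2, v
Accessibility: uRu, uRv, uRw, vRu, vRv, vRw, wRu, wRv, wRw
Branch closes: p2 and ¬p2 both at v.
Every branch closes (one shown): valid in S5.
S4-tableau for the negation ¬(◇(p1 → (¬p3 → p2)) → □◇(p1 → (¬p3 → p2))):
1. ¬(◇(p1 → (¬p3 → p2)) → □◇(p1 → (¬p3 → p2))), u
2. ◇(p1 → (¬p3 → p2)), u
3. ¬□◇(p1 → (¬p3 → p2)), u
4. p1 → (¬p3 → p2), v
5. ¬p3 → p2, v
6. p2, v
7. ¬◇(p1 → (¬p3 → p2)), w
8. ¬(p1 → (¬p3 → p2)), w
9. p1, w
10. ¬(¬p3 → p2), w
11. ¬p3, w
12. ¬p2, w
Accessibility: uRu, uRv, uRw, vRv, wRw
Complete open branch: countermodel on an S4-frame, so not valid in S4, nor in K, T (the same frame is also a K-frame and a T-frame).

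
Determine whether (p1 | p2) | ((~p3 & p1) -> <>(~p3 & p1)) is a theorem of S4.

Valid in S4

Tableau for the negation ~((p1 | p2) | ((~p3 & p1) -> <>(~p3 & p1))):
1. ~((p1 | p2) | ((~p3 & p1) -> <>(~p3 & p1))), w0
2. ~(p1 | p2), w0   [~|-rule on 1]
3. ~((~p3 & p1) -> <>(~p3 & p1)), w0   [~|-rule on 1]
4. ~p1, w0   [~|-rule on 2]
5. ~p2, w0   [~|-rule on 2]
6. ~p3 & p1, w0   [~->-rule on 3]
7. ~<>(~p3 & p1), w0   [~->-rule on 3]
8. ~p3, w0   [&-rule on 6]
9. p1, w0   [&-rule on 6]
Accessibility: w0Rw0
Branch closes: p1 and ~p1 both at w0.
Every branch of the negation's tableau closes; the branch above is one of them.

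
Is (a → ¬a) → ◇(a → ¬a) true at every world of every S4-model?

Valid

Tableau for the negation ¬((a → ¬a) → ◇(a → ¬a)):
1. ¬((a → ¬a) → ◇(a → ¬a)), u
2. a → ¬a, u
3. ¬◇(a → ¬a), u
4. ¬(a → ¬a), u
5. a, u
6. ¬a, u
Accessibility: uRu
Branch closes: a and ¬a both at u.
All branches of the negation close; one closing branch shown above.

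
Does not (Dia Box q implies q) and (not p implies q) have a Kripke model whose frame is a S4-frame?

1. not (Dia Box q implies q) and (not p implies q), 0
2. not (Dia Box q implies q), 0   [and-rule on 1]
3. not p implies q, 0   [and-rule on 1]
4. Dia Box q, 0   [neg-implies-rule on 2]
5. not q, 0   [neg-implies-rule on 2]
6. p, 0   [implies-rule on 3 (branches; this branch)]
7. Box q, 1   [Dia-rule on 4: fresh world 1, 0R1]
8. q, 1   [Box-rule on 7 via 1R1]
Accessibility: 0R0, 0R1, 1R1

Yes, satisfiable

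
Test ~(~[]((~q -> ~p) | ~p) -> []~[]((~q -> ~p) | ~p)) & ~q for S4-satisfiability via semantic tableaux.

1. ~(~[]((~q -> ~p) | ~p) -> []~[]((~q -> ~p) | ~p)) & ~q, 0
2. ~(~[]((~q -> ~p) | ~p) -> []~[]((~q -> ~p) | ~p)), 0
3. ~q, 0
4. ~[]((~q -> ~p) | ~p), 0
5. ~[]~[]((~q -> ~p) | ~p), 0
6. ~((~q -> ~p) | ~p), 1
7. ~(~q -> ~p), 1
8. p, 1
9. ~q, 1
10. []((~q -> ~p) | ~p), 2
11. (~q -> ~p) | ~p, 2
12. ~p, 2
Accessibility: 0R0, 0R1, 0R2, 1R1, 2R2

Yes, satisfiable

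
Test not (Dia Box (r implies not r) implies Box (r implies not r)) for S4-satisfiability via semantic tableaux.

Yes, satisfiable

1. not (Dia Box (r implies not r) implies Box (r implies not r)), u
2. Dia Box (r implies not r), u   [neg-implies-rule on 1]
3. not Box (r implies not r), u   [neg-implies-rule on 1]
4. Box (r implies not r), v   [Dia-rule on 2: fresh world v, uRv]
5. r implies not r, v   [Box-rule on 4 via vRv]
6. not r, v   [implies-rule on 5 (branches; this branch)]
7. not (r implies not r), w   [neg-Box-rule on 3: fresh world w, uRw]
8. r, w   [neg-implies-rule on 7]
Accessibility: uRu, uRv, uRw, vRv, wRw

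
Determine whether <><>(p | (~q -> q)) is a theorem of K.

Tableau for the negation ~<><>(p | (~q -> q)):
1. ~<><>(p | (~q -> q)), 0
The negation has an open branch (countermodel exists).

Not valid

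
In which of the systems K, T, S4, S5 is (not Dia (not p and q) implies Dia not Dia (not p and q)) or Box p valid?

T, S4, S5

T-tableau for the negation not ((not Dia (not p and q) implies Dia not Dia (not p and q)) or Box p):
1. not ((not Dia (not p and q) implies Dia not Dia (not p and q)) or Box p), u
2. not (not Dia (not p and q) implies Dia not Dia (not p and q)), u   [neg-or-rule on 1]
3. not Box p, u   [neg-or-rule on 1]
4. not Dia (not p and q), u   [neg-implies-rule on 2]
5. not Dia not Dia (not p and q), u   [neg-implies-rule on 2]
6. not (not p and q), u   [neg-Dia-rule on 4 via uRu]
7. Dia (not p and q), u   [neg-Dia-rule on 5 via uRu]
8. not q, u   [neg-and-rule on 6 (branches; this branch)]
9. not p, v   [neg-Box-rule on 3: fresh world v, uRv]
10. not (not p and q), v   [neg-Dia-rule on 4 via uRv]
11. Dia (not p and q), v   [neg-Dia-rule on 5 via uRv]
12. not q, v   [neg-and-rule on 10 (branches; this branch)]
13. not p and q, w   [Dia-rule on 7: fresh world w, uRw]
14. not p, w   [and-rule on 13]
15. q, w   [and-rule on 13]
16. not (not p and q), w   [neg-Dia-rule on 4 via uRw]
17. Dia (not p and q), w   [neg-Dia-rule on 5 via uRw]
18. not q, w   [neg-and-rule on 16 (branches; this branch)]
Accessibility: uRu, uRv, uRw, vRv, wRw
Branch closes: q and not q both at w.
Every branch closes (one shown): valid in T, hence also in S4, S5 (every theorem of T is a theorem of S4 and S5).
K-tableau for the negation not ((not Dia (not p and q) implies Dia not Dia (not p and q)) or Box p):
1. not ((not Dia (not p and q) implies Dia not Dia (not p and q)) or Box p), u
2. not (not Dia (not p and q) implies Dia not Dia (not p and q)), u   [neg-or-rule on 1]
3. not Box p, u   [neg-or-rule on 1]
4. not Dia (not p and q), u   [neg-implies-rule on 2]
5. not Dia not Dia (not p and q), u   [neg-implies-rule on 2]
6. not p, v   [neg-Box-rule on 3: fresh world v, uRv]
7. not (not p and q), v   [neg-Dia-rule on 4 via uRv]
8. Dia (not p and q), v   [neg-Dia-rule on 5 via uRv]
9. not q, v   [neg-and-rule on 7 (branches; this branch)]
10. not p and q, w   [Dia-rule on 8: fresh world w, vRw]
11. not p, w   [and-rule on 10]
12. q, w   [and-rule on 10]
Accessibility: uRv, vRw
Complete open branch: countermodel on a K-frame, so not valid in K.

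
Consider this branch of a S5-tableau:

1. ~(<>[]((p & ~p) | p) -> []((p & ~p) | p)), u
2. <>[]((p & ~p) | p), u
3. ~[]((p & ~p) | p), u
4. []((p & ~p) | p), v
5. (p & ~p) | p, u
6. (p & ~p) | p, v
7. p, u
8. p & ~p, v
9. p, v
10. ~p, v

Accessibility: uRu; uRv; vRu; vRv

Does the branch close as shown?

Both p and ~p appear at v.

Yes, closed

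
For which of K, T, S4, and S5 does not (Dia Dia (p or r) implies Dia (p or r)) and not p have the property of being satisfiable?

K, T

T-tableau for the formula:
1. not (Dia Dia (p or r) implies Dia (p or r)) and not p, 0
2. not (Dia Dia (p or r) implies Dia (p or r)), 0   [and-rule on 1]
3. not p, 0   [and-rule on 1]
4. Dia Dia (p or r), 0   [neg-implies-rule on 2]
5. not Dia (p or r), 0   [neg-implies-rule on 2]
6. not (p or r), 0   [neg-Dia-rule on 5 via 0R0]
7. not r, 0   [neg-or-rule on 6]
8. Dia (p or r), 1   [Dia-rule on 4: fresh world 1, 0R1]
9. not (p or r), 1   [neg-Dia-rule on 5 via 0R1]
10. not p, 1   [neg-or-rule on 9]
11. not r, 1   [neg-or-rule on 9]
12. p or r, 2   [Dia-rule on 8: fresh world 2, 1R2]
13. r, 2   [or-rule on 12 (branches; this branch)]
Accessibility: 0R0, 0R1, 1R1, 1R2, 2R2
Complete open branch: satisfiable in T, hence also in K (this T-model is also a K-model).
S4-tableau for the formula:
1. not (Dia Dia (p or r) implies Dia (p or r)) and not p, 0
2. not (Dia Dia (p or r) implies Dia (p or r)), 0   [and-rule on 1]
3. not p, 0   [and-rule on 1]
4. Dia Dia (p or r), 0   [neg-implies-rule on 2]
5. not Dia (p or r), 0   [neg-implies-rule on 2]
6. not (p or r), 0   [neg-Dia-rule on 5 via 0R0]
7. not r, 0   [neg-or-rule on 6]
8. Dia (p or r), 1   [Dia-rule on 4: fresh world 1, 0R1]
9. not (p or r), 1   [neg-Dia-rule on 5 via 0R1]
10. not p, 1   [neg-or-rule on 9]
11. not r, 1   [neg-or-rule on 9]
12. p or r, 2   [Dia-rule on 8: fresh world 2, 1R2]
13. not (p or r), 2   [neg-Dia-rule on 5 via 0R2]
14. not p, 2   [neg-or-rule on 13]
15. not r, 2   [neg-or-rule on 13]
16. r, 2   [or-rule on 12 (branches; this branch)]
Accessibility: 0R0, 0R1, 0R2, 1R1, 1R2, 2R2
Branch closes: r and not r both at 2.
Every branch closes (one shown): unsatisfiable in S4, hence also in S5 (every S5-frame is an S4-frame).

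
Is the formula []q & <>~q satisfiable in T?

Unsatisfiable (every branch closes)

1. []q & <>~q, u
2. []q, u   [&-rule on 1]
3. <>~q, u   [&-rule on 1]
4. q, u   [[]-rule on 2 via uRu]
5. ~q, v   [<>-rule on 3: fresh world v, uRv]
6. q, v   [[]-rule on 2 via uRv]
Accessibility: uRu, uRv, vRv
Branch closes: q and ~q both at v.
Every branch closes; the branch above is one of them.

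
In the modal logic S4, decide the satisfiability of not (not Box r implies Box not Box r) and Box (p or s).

1. not (not Box r implies Box not Box r) and Box (p or s), u
2. not (not Box r implies Box not Box r), u   [and-rule on 1]
3. Box (p or s), u   [and-rule on 1]
4. not Box r, u   [neg-implies-rule on 2]
5. not Box not Box r, u   [neg-implies-rule on 2]
6. p or s, u   [Box-rule on 3 via uRu]
7. s, u   [or-rule on 6 (branches; this branch)]
8. not r, v   [neg-Box-rule on 4: fresh world v, uRv]
9. p or s, v   [Box-rule on 3 via uRv]
10. s, v   [or-rule on 9 (branches; this branch)]
11. Box r, w   [neg-Box-rule on 5: fresh world w, uRw]
12. p or s, w   [Box-rule on 3 via uRw]
13. r, w   [Box-rule on 11 via wRw]
14. s, w   [or-rule on 12 (branches; this branch)]
Accessibility: uRu, uRv, uRw, vRv, wRw

Satisfiable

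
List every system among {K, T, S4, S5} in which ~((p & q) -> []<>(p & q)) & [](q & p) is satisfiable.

K-tableau for the formula:
1. ~((p & q) -> []<>(p & q)) & [](q & p), 0
2. ~((p & q) -> []<>(p & q)), 0
3. [](q & p), 0
4. p & q, 0
5. ~[]<>(p & q), 0
6. p, 0
7. q, 0
8. ~<>(p & q), 1
9. q & p, 1
10. q, 1
11. p, 1
Accessibility: 0R1
Complete open branch: satisfiable in K.
T-tableau for the formula:
1. ~((p & q) -> []<>(p & q)) & [](q & p), 0
2. ~((p & q) -> []<>(p & q)), 0
3. [](q & p), 0
4. p & q, 0
5. ~[]<>(p & q), 0
6. p, 0
7. q, 0
8. q & p, 0
9. ~<>(p & q), 1
10. q & p, 1
11. q, 1
12. p, 1
13. ~(p & q), 1
14. ~q, 1
Accessibility: 0R0, 0R1, 1R1
Branch closes: q and ~q both at 1.
Every branch closes (one shown): unsatisfiable in T, hence also in S4, S5 (every S4/S5-frame is a T-frame).

K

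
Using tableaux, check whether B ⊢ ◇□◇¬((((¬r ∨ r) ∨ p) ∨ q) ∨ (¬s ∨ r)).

Invalid (countermodel exists)

Tableau for the negation ¬◇□◇¬((((¬r ∨ r) ∨ p) ∨ q) ∨ (¬s ∨ r)):
1. ¬◇□◇¬((((¬r ∨ r) ∨ p) ∨ q) ∨ (¬s ∨ r)), w0
2. ¬□◇¬((((¬r ∨ r) ∨ p) ∨ q) ∨ (¬s ∨ r)), w0
3. ¬◇¬((((¬r ∨ r) ∨ p) ∨ q) ∨ (¬s ∨ r)), w1
4. ¬□◇¬((((¬r ∨ r) ∨ p) ∨ q) ∨ (¬s ∨ r)), w1
5. (((¬r ∨ r) ∨ p) ∨ q) ∨ (¬s ∨ r), w0
6. (((¬r ∨ r) ∨ p) ∨ q) ∨ (¬s ∨ r), w1
7. ¬s ∨ r, w0
8. ¬s ∨ r, w1
9. r, w0
10. r, w1
11. ¬◇¬((((¬r ∨ r) ∨ p) ∨ q) ∨ (¬s ∨ r)), w2
12. (((¬r ∨ r) ∨ p) ∨ q) ∨ (¬s ∨ r), w2
13. ¬s ∨ r, w2
14. r, w2
Accessibility: w0Rw0, w0Rw1, w1Rw0, w1Rw1, w1Rw2, w2Rw1, w2Rw2
The negation has an open branch (countermodel exists).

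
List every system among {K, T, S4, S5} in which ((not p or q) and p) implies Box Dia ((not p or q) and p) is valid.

S4-tableau for the negation not (((not p or q) and p) implies Box Dia ((not p or q) and p)):
1. not (((not p or q) and p) implies Box Dia ((not p or q) and p)), w0
2. (not p or q) and p, w0
3. not Box Dia ((not p or q) and p), w0
4. not p or q, w0
5. p, w0
6. q, w0
7. not Dia ((not p or q) and p), w1
8. not ((not p or q) and p), w1
9. not p, w1
Accessibility: w0Rw0, w0Rw1, w1Rw1
Complete open branch: countermodel on an S4-frame, so not valid in S4, nor in K, T (the same frame is also a K-frame and a T-frame).
S5-tableau for the negation not (((not p or q) and p) implies Box Dia ((not p or q) and p)):
1. not (((not p or q) and p) implies Box Dia ((not p or q) and p)), w0
2. (not p or q) and p, w0
3. not Box Dia ((not p or q) and p), w0
4. not p or q, w0
5. p, w0
6. q, w0
7. not Dia ((not p or q) and p), w1
8. not ((not p or q) and p), w0
9. not ((not p or q) and p), w1
10. not (not p or q), w0
11. not q, w0
Accessibility: w0Rw0, w0Rw1, w1Rw0, w1Rw1
Branch closes: q and not q both at w0.
Every branch closes (one shown): valid in S5.

S5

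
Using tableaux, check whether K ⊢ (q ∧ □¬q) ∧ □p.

Tableau for the negation ¬((q ∧ □¬q) ∧ □p):
1. ¬((q ∧ □¬q) ∧ □p), 0
2. ¬□p, 0
3. ¬p, 1
Accessibility: 0R1
The negation has an open branch (countermodel exists).

Invalid (countermodel exists)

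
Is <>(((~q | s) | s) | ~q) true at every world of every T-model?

Tableau for the negation ~<>(((~q | s) | s) | ~q):
1. ~<>(((~q | s) | s) | ~q), w0
2. ~(((~q | s) | s) | ~q), w0
3. ~((~q | s) | s), w0
4. q, w0
5. ~(~q | s), w0
6. ~s, w0
Accessibility: w0Rw0
The negation has an open branch (countermodel exists).

Not valid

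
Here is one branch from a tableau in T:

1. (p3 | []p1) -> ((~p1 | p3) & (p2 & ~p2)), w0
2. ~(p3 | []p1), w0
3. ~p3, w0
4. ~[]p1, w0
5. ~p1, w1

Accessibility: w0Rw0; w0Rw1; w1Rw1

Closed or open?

There is no literal clash: for every atom and world, at most one sign appears.

Not closed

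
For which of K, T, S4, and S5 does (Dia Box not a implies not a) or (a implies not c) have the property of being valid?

S4-tableau for the negation not ((Dia Box not a implies not a) or (a implies not c)):
1. not ((Dia Box not a implies not a) or (a implies not c)), u
2. not (Dia Box not a implies not a), u
3. not (a implies not c), u
4. Dia Box not a, u
5. a, u
6. c, u
7. Box not a, v
8. not a, v
Accessibility: uRu, uRv, vRv
Complete open branch: countermodel on an S4-frame, so not valid in S4, nor in K, T (the same frame is also a K-frame and a T-frame).
S5-tableau for the negation not ((Dia Box not a implies not a) or (a implies not c)):
1. not ((Dia Box not a implies not a) or (a implies not c)), u
2. not (Dia Box not a implies not a), u
3. not (a implies not c), u
4. Dia Box not a, u
5. a, u
6. c, u
7. Box not a, v
8. not a, u
Accessibility: uRu, uRv, vRu, vRv
Branch closes: a and not a both at u.
Every branch closes (one shown): valid in S5.

S5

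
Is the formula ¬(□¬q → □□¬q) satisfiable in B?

1. ¬(□¬q → □□¬q), w0
2. □¬q, w0   [¬→-rule on 1]
3. ¬□□¬q, w0   [¬→-rule on 1]
4. ¬q, w0   [□-rule on 2 via w0Rw0]
5. ¬□¬q, w1   [¬□-rule on 3: fresh world w1, w0Rw1]
6. ¬q, w1   [□-rule on 2 via w0Rw1]
7. q, w2   [¬□-rule on 5: fresh world w2, w1Rw2]
Accessibility: w0Rw0, w0Rw1, w1Rw0, w1Rw1, w1Rw2, w2Rw1, w2Rw2

Satisfiable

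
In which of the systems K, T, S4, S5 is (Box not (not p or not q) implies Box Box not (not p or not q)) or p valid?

T, S4, S5

T-tableau for the negation not ((Box not (not p or not q) implies Box Box not (not p or not q)) or p):
1. not ((Box not (not p or not q) implies Box Box not (not p or not q)) or p), w0
2. not (Box not (not p or not q) implies Box Box not (not p or not q)), w0
3. not p, w0
4. Box not (not p or not q), w0
5. not Box Box not (not p or not q), w0
6. not (not p or not q), w0
7. p, w0
8. q, w0
Accessibility: w0Rw0
Branch closes: p and not p both at w0.
Every branch closes (one shown): valid in T, hence also in S4, S5 (every theorem of T is a theorem of S4 and S5).
K-tableau for the negation not ((Box not (not p or not q) implies Box Box not (not p or not q)) or p):
1. not ((Box not (not p or not q) implies Box Box not (not p or not q)) or p), w0
2. not (Box not (not p or not q) implies Box Box not (not p or not q)), w0
3. not p, w0
4. Box not (not p or not q), w0
5. not Box Box not (not p or not q), w0
6. not Box not (not p or not q), w1
7. not (not p or not q), w1
8. p, w1
9. q, w1
10. not p or not q, w2
11. not q, w2
Accessibility: w0Rw1, w1Rw2
Complete open branch: countermodel on a K-frame, so not valid in K.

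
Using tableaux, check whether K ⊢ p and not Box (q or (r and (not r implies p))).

Tableau for the negation not (p and not Box (q or (r and (not r implies p)))):
1. not (p and not Box (q or (r and (not r implies p)))), 0
2. Box (q or (r and (not r implies p))), 0
The negation has an open branch (countermodel exists).

Invalid (countermodel exists)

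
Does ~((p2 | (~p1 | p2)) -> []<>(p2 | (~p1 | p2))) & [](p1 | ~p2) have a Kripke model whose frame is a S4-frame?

1. ~((p2 | (~p1 | p2)) -> []<>(p2 | (~p1 | p2))) & [](p1 | ~p2), w0
2. ~((p2 | (~p1 | p2)) -> []<>(p2 | (~p1 | p2))), w0   [&-rule on 1]
3. [](p1 | ~p2), w0   [&-rule on 1]
4. p2 | (~p1 | p2), w0   [~->-rule on 2]
5. ~[]<>(p2 | (~p1 | p2)), w0   [~->-rule on 2]
6. p1 | ~p2, w0   [[]-rule on 3 via w0Rw0]
7. ~p1 | p2, w0   [|-rule on 4 (branches; this branch)]
8. ~p2, w0   [|-rule on 6 (branches; this branch)]
9. ~p1, w0   [|-rule on 7 (branches; this branch)]
10. ~<>(p2 | (~p1 | p2)), w1   [~[]-rule on 5: fresh world w1, w0Rw1]
11. p1 | ~p2, w1   [[]-rule on 3 via w0Rw1]
12. ~(p2 | (~p1 | p2)), w1   [~<>-rule on 10 via w1Rw1]
13. ~p2, w1   [~|-rule on 12]
14. ~(~p1 | p2), w1   [~|-rule on 12]
15. p1, w1   [~|-rule on 14]
Accessibility: w0Rw0, w0Rw1, w1Rw1

Satisfiable (open branch found)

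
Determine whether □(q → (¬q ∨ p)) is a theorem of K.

Tableau for the negation ¬□(q → (¬q ∨ p)):
1. ¬□(q → (¬q ∨ p)), 0
2. ¬(q → (¬q ∨ p)), 1
3. q, 1
4. ¬(¬q ∨ p), 1
5. ¬p, 1
Accessibility: 0R1
The negation has an open branch (countermodel exists).

No, not valid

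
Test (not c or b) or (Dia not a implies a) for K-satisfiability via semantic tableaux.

Satisfiable

1. (not c or b) or (Dia not a implies a), u
2. Dia not a implies a, u   [or-rule on 1 (branches; this branch)]
3. a, u   [implies-rule on 2 (branches; this branch)]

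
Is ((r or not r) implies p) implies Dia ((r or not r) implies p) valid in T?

Tableau for the negation not (((r or not r) implies p) implies Dia ((r or not r) implies p)):
1. not (((r or not r) implies p) implies Dia ((r or not r) implies p)), u
2. (r or not r) implies p, u   [neg-implies-rule on 1]
3. not Dia ((r or not r) implies p), u   [neg-implies-rule on 1]
4. not ((r or not r) implies p), u   [neg-Dia-rule on 3 via uRu]
5. r or not r, u   [neg-implies-rule on 4]
6. not p, u   [neg-implies-rule on 4]
7. not (r or not r), u   [implies-rule on 2 (branches; this branch)]
8. not r, u   [neg-or-rule on 7]
9. r, u   [neg-or-rule on 7]
Accessibility: uRu
Branch closes: r and not r both at u.
All branches of the negation close; one closing branch shown above.

Valid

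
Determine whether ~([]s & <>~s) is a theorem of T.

Tableau for the negation []s & <>~s:
1. []s & <>~s, w0
2. []s, w0
3. <>~s, w0
4. s, w0
5. ~s, w1
6. s, w1
Accessibility: w0Rw0, w0Rw1, w1Rw1
Branch closes: s and ~s both at w1.
Every branch of the negation's tableau closes; the branch above is one of them.

Yes, valid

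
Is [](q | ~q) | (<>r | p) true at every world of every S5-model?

Yes, valid

Tableau for the negation ~([](q | ~q) | (<>r | p)):
1. ~([](q | ~q) | (<>r | p)), u
2. ~[](q | ~q), u
3. ~(<>r | p), u
4. ~<>r, u
5. ~p, u
6. ~r, u
7. ~(q | ~q), v
8. ~q, v
9. q, v
Accessibility: uRu, uRv, vRu, vRv
Branch closes: q and ~q both at v.
All branches of the negation close; one closing branch shown above.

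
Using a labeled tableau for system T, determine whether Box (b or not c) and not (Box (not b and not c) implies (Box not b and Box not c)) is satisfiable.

No, unsatisfiable

1. Box (b or not c) and not (Box (not b and not c) implies (Box not b and Box not c)), u
2. Box (b or not c), u
3. not (Box (not b and not c) implies (Box not b and Box not c)), u
4. Box (not b and not c), u
5. not (Box not b and Box not c), u
6. b or not c, u
7. not b and not c, u
8. not b, u
9. not c, u
10. not Box not c, u
11. c, v
12. b or not c, v
13. not b and not c, v
14. not b, v
15. not c, v
Accessibility: uRu, uRv, vRv
Branch closes: c and not c both at v.
All branches of the tableau close; one closing branch shown above.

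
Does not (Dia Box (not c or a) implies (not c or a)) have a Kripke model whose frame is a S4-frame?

1. not (Dia Box (not c or a) implies (not c or a)), w0
2. Dia Box (not c or a), w0
3. not (not c or a), w0
4. c, w0
5. not a, w0
6. Box (not c or a), w1
7. not c or a, w1
8. a, w1
Accessibility: w0Rw0, w0Rw1, w1Rw1

Yes, satisfiable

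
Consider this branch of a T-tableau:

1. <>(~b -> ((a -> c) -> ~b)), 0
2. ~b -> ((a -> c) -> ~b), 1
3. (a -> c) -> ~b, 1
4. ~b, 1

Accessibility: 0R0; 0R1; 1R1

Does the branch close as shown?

No, open

No atom appears with both signs at the same world.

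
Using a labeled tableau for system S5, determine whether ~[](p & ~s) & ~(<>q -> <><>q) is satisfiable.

1. ~[](p & ~s) & ~(<>q -> <><>q), w0
2. ~[](p & ~s), w0
3. ~(<>q -> <><>q), w0
4. <>q, w0
5. ~<><>q, w0
6. ~<>q, w0
7. ~q, w0
8. ~(p & ~s), w1
9. ~<>q, w1
10. ~q, w1
11. s, w1
12. q, w2
13. ~<>q, w2
14. ~q, w2
Accessibility: w0Rw0, w0Rw1, w0Rw2, w1Rw0, w1Rw1, w1Rw2, w2Rw0, w2Rw1, w2Rw2
Branch closes: q and ~q both at w2.
Every branch closes; the branch above is one of them.

Unsatisfiable (every branch closes)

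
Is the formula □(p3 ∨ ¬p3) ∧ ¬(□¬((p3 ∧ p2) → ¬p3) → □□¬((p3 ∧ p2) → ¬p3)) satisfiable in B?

1. □(p3 ∨ ¬p3) ∧ ¬(□¬((p3 ∧ p2) → ¬p3) → □□¬((p3 ∧ p2) → ¬p3)), w0
2. □(p3 ∨ ¬p3), w0
3. ¬(□¬((p3 ∧ p2) → ¬p3) → □□¬((p3 ∧ p2) → ¬p3)), w0
4. □¬((p3 ∧ p2) → ¬p3), w0
5. ¬□□¬((p3 ∧ p2) → ¬p3), w0
6. p3 ∨ ¬p3, w0
7. ¬((p3 ∧ p2) → ¬p3), w0
8. p3 ∧ p2, w0
9. p3, w0
10. p2, w0
11. ¬□¬((p3 ∧ p2) → ¬p3), w1
12. p3 ∨ ¬p3, w1
13. ¬((p3 ∧ p2) → ¬p3), w1
14. p3 ∧ p2, w1
15. p3, w1
16. p2, w1
17. (p3 ∧ p2) → ¬p3, w2
18. ¬p3, w2
Accessibility: w0Rw0, w0Rw1, w1Rw0, w1Rw1, w1Rw2, w2Rw1, w2Rw2

Satisfiable (open branch found)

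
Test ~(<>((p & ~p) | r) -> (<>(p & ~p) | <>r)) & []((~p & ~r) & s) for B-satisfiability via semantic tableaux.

No, unsatisfiable

1. ~(<>((p & ~p) | r) -> (<>(p & ~p) | <>r)) & []((~p & ~r) & s), u
2. ~(<>((p & ~p) | r) -> (<>(p & ~p) | <>r)), u
3. []((~p & ~r) & s), u
4. <>((p & ~p) | r), u
5. ~(<>(p & ~p) | <>r), u
6. ~<>(p & ~p), u
7. ~<>r, u
8. (~p & ~r) & s, u
9. ~p & ~r, u
10. s, u
11. ~p, u
12. ~r, u
13. ~(p & ~p), u
14. (p & ~p) | r, v
15. (~p & ~r) & s, v
16. ~p & ~r, v
17. s, v
18. ~p, v
19. ~r, v
20. ~(p & ~p), v
21. p & ~p, v
22. p, v
Accessibility: uRu, uRv, vRu, vRv
Branch closes: p and ~p both at v.
Every branch closes; the branch above is one of them.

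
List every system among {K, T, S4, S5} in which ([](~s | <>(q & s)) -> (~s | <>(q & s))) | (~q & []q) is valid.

T-tableau for the negation ~(([](~s | <>(q & s)) -> (~s | <>(q & s))) | (~q & []q)):
1. ~(([](~s | <>(q & s)) -> (~s | <>(q & s))) | (~q & []q)), w0
2. ~([](~s | <>(q & s)) -> (~s | <>(q & s))), w0
3. ~(~q & []q), w0
4. [](~s | <>(q & s)), w0
5. ~(~s | <>(q & s)), w0
6. s, w0
7. ~<>(q & s), w0
8. ~s | <>(q & s), w0
9. ~(q & s), w0
10. ~[]q, w0
11. <>(q & s), w0
12. ~q, w0
13. ~q, w1
14. ~s | <>(q & s), w1
15. ~(q & s), w1
16. <>(q & s), w1
17. ~s, w1
18. q & s, w2
19. q, w2
20. s, w2
21. ~s | <>(q & s), w2
22. ~(q & s), w2
23. <>(q & s), w2
24. ~s, w2
Accessibility: w0Rw0, w0Rw1, w0Rw2, w1Rw1, w2Rw2
Branch closes: s and ~s both at w2.
Every branch closes (one shown): valid in T, hence also in S4, S5 (every theorem of T is a theorem of S4 and S5).
K-tableau for the negation ~(([](~s | <>(q & s)) -> (~s | <>(q & s))) | (~q & []q)):
1. ~(([](~s | <>(q & s)) -> (~s | <>(q & s))) | (~q & []q)), w0
2. ~([](~s | <>(q & s)) -> (~s | <>(q & s))), w0
3. ~(~q & []q), w0
4. [](~s | <>(q & s)), w0
5. ~(~s | <>(q & s)), w0
6. s, w0
7. ~<>(q & s), w0
8. ~[]q, w0
9. ~q, w1
10. ~s | <>(q & s), w1
11. ~(q & s), w1
12. <>(q & s), w1
13. ~s, w1
14. q & s, w2
15. q, w2
16. s, w2
Accessibility: w0Rw1, w1Rw2
Complete open branch: countermodel on a K-frame, so not valid in K.

T, S4, S5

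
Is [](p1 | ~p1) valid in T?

Valid

Tableau for the negation ~[](p1 | ~p1):
1. ~[](p1 | ~p1), 0
2. ~(p1 | ~p1), 1
3. ~p1, 1
4. p1, 1
Accessibility: 0R0, 0R1, 1R1
Branch closes: p1 and ~p1 both at 1.
All branches of the negation close; one closing branch shown above.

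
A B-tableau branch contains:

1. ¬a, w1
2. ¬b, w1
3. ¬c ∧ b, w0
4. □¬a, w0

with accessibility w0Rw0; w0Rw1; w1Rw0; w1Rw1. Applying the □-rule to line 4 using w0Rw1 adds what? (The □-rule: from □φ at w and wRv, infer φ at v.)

¬a, w1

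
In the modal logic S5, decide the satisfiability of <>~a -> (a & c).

1. <>~a -> (a & c), w0
2. a & c, w0
3. a, w0
4. c, w0
Accessibility: w0Rw0

Satisfiable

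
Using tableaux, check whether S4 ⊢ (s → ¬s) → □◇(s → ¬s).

Tableau for the negation ¬((s → ¬s) → □◇(s → ¬s)):
1. ¬((s → ¬s) → □◇(s → ¬s)), u
2. s → ¬s, u
3. ¬□◇(s → ¬s), u
4. ¬s, u
5. ¬◇(s → ¬s), v
6. ¬(s → ¬s), v
7. s, v
Accessibility: uRu, uRv, vRv
The negation has an open branch (countermodel exists).

No, not valid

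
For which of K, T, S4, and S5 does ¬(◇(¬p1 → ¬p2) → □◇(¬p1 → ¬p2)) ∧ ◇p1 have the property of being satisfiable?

S4-tableau for the formula:
1. ¬(◇(¬p1 → ¬p2) → □◇(¬p1 → ¬p2)) ∧ ◇p1, w0
2. ¬(◇(¬p1 → ¬p2) → □◇(¬p1 → ¬p2)), w0
3. ◇p1, w0
4. ◇(¬p1 → ¬p2), w0
5. ¬□◇(¬p1 → ¬p2), w0
6. p1, w1
7. ¬p1 → ¬p2, w2
8. ¬p2, w2
9. ¬◇(¬p1 → ¬p2), w3
10. ¬(¬p1 → ¬p2), w3
11. ¬p1, w3
12. p2, w3
Accessibility: w0Rw0, w0Rw1, w0Rw2, w0Rw3, w1Rw1, w2Rw2, w3Rw3
Complete open branch: satisfiable in S4, hence also in K, T (this S4-model is also a K-model and a T-model).
S5-tableau for the formula:
1. ¬(◇(¬p1 → ¬p2) → □◇(¬p1 → ¬p2)) ∧ ◇p1, w0
2. ¬(◇(¬p1 → ¬p2) → □◇(¬p1 → ¬p2)), w0
3. ◇p1, w0
4. ◇(¬p1 → ¬p2), w0
5. ¬□◇(¬p1 → ¬p2), w0
6. p1, w1
7. ¬p1 → ¬p2, w2
8. ¬p2, w2
9. ¬◇(¬p1 → ¬p2), w3
10. ¬(¬p1 → ¬p2), w0
11. ¬p1, w0
12. p2, w0
13. ¬(¬p1 → ¬p2), w1
14. ¬p1, w1
15. p2, w1
Accessibility: w0Rw0, w0Rw1, w0Rw2, w0Rw3, w1Rw0, w1Rw1, w1Rw2, w1Rw3, w2Rw0, w2Rw1, w2Rw2, w2Rw3, w3Rw0, w3Rw1, w3Rw2, w3Rw3
Branch closes: p1 and ¬p1 both at w1.
Every branch closes (one shown): unsatisfiable in S5.

K, T, S4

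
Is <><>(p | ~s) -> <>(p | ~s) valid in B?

Not valid

Tableau for the negation ~(<><>(p | ~s) -> <>(p | ~s)):
1. ~(<><>(p | ~s) -> <>(p | ~s)), u
2. <><>(p | ~s), u
3. ~<>(p | ~s), u
4. ~(p | ~s), u
5. ~p, u
6. s, u
7. <>(p | ~s), v
8. ~(p | ~s), v
9. ~p, v
10. s, v
11. p | ~s, w
12. ~s, w
Accessibility: uRu, uRv, vRu, vRv, vRw, wRv, wRw
The negation has an open branch (countermodel exists).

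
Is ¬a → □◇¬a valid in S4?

Tableau for the negation ¬(¬a → □◇¬a):
1. ¬(¬a → □◇¬a), 0
2. ¬a, 0
3. ¬□◇¬a, 0
4. ¬◇¬a, 1
5. a, 1
Accessibility: 0R0, 0R1, 1R1
The negation has an open branch (countermodel exists).

No, not valid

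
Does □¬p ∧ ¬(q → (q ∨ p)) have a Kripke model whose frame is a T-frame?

Unsatisfiable

1. □¬p ∧ ¬(q → (q ∨ p)), u
2. □¬p, u   [∧-rule on 1]
3. ¬(q → (q ∨ p)), u   [∧-rule on 1]
4. q, u   [¬→-rule on 3]
5. ¬(q ∨ p), u   [¬→-rule on 3]
6. ¬q, u   [¬∨-rule on 5]
7. ¬p, u   [¬∨-rule on 5]
Accessibility: uRu
Branch closes: q and ¬q both at u.
All branches of the tableau close; one closing branch shown above.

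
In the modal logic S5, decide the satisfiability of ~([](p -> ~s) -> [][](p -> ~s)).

No, unsatisfiable

1. ~([](p -> ~s) -> [][](p -> ~s)), u
2. [](p -> ~s), u
3. ~[][](p -> ~s), u
4. p -> ~s, u
5. ~s, u
6. ~[](p -> ~s), v
7. p -> ~s, v
8. ~s, v
9. ~(p -> ~s), w
10. p, w
11. s, w
12. p -> ~s, w
13. ~s, w
Accessibility: uRu, uRv, uRw, vRu, vRv, vRw, wRu, wRv, wRw
Branch closes: s and ~s both at w.
Every branch closes; the branch above is one of them.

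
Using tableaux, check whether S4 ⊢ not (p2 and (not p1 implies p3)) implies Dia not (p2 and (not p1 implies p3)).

Yes, valid

Tableau for the negation not (not (p2 and (not p1 implies p3)) implies Dia not (p2 and (not p1 implies p3))):
1. not (not (p2 and (not p1 implies p3)) implies Dia not (p2 and (not p1 implies p3))), w0
2. not (p2 and (not p1 implies p3)), w0
3. not Dia not (p2 and (not p1 implies p3)), w0
4. p2 and (not p1 implies p3), w0
5. p2, w0
6. not p1 implies p3, w0
7. not (not p1 implies p3), w0
8. not p1, w0
9. not p3, w0
10. p3, w0
Accessibility: w0Rw0
Branch closes: p3 and not p3 both at w0.
All branches of the negation close; one closing branch shown above.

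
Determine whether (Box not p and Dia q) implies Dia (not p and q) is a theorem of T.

Tableau for the negation not ((Box not p and Dia q) implies Dia (not p and q)):
1. not ((Box not p and Dia q) implies Dia (not p and q)), 0
2. Box not p and Dia q, 0
3. not Dia (not p and q), 0
4. Box not p, 0
5. Dia q, 0
6. not (not p and q), 0
7. not p, 0
8. not q, 0
9. q, 1
10. not (not p and q), 1
11. not p, 1
12. not q, 1
Accessibility: 0R0, 0R1, 1R1
Branch closes: q and not q both at 1.
Every branch of the negation's tableau closes; the branch above is one of them.

Valid in T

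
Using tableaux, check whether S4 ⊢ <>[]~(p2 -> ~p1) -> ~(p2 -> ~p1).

No, not valid

Tableau for the negation ~(<>[]~(p2 -> ~p1) -> ~(p2 -> ~p1)):
1. ~(<>[]~(p2 -> ~p1) -> ~(p2 -> ~p1)), u
2. <>[]~(p2 -> ~p1), u
3. p2 -> ~p1, u
4. ~p1, u
5. []~(p2 -> ~p1), v
6. ~(p2 -> ~p1), v
7. p2, v
8. p1, v
Accessibility: uRu, uRv, vRv
The negation has an open branch (countermodel exists).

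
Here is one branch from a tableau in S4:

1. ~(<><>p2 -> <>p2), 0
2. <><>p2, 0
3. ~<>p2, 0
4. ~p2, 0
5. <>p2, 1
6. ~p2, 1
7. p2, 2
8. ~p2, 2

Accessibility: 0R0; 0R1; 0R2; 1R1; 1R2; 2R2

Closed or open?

Both p2 and ~p2 appear at 2.

Yes, closed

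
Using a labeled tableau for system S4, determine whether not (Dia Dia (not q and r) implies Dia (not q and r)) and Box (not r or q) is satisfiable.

No, unsatisfiable

1. not (Dia Dia (not q and r) implies Dia (not q and r)) and Box (not r or q), u
2. not (Dia Dia (not q and r) implies Dia (not q and r)), u   [and-rule on 1]
3. Box (not r or q), u   [and-rule on 1]
4. Dia Dia (not q and r), u   [neg-implies-rule on 2]
5. not Dia (not q and r), u   [neg-implies-rule on 2]
6. not r or q, u   [Box-rule on 3 via uRu]
7. not (not q and r), u   [neg-Dia-rule on 5 via uRu]
8. q, u   [or-rule on 6 (branches; this branch)]
9. not r, u   [neg-and-rule on 7 (branches; this branch)]
10. Dia (not q and r), v   [Dia-rule on 4: fresh world v, uRv]
11. not r or q, v   [Box-rule on 3 via uRv]
12. not (not q and r), v   [neg-Dia-rule on 5 via uRv]
13. q, v   [or-rule on 11 (branches; this branch)]
14. not r, v   [neg-and-rule on 12 (branches; this branch)]
15. not q and r, w   [Dia-rule on 10: fresh world w, vRw]
16. not q, w   [and-rule on 15]
17. r, w   [and-rule on 15]
18. not r or q, w   [Box-rule on 3 via uRw]
19. not (not q and r), w   [neg-Dia-rule on 5 via uRw]
20. q, w   [or-rule on 18 (branches; this branch)]
Accessibility: uRu, uRv, uRw, vRv, vRw, wRw
Branch closes: q and not q both at w.
All branches of the tableau close; one closing branch shown above.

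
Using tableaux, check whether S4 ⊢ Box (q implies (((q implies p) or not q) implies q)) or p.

Yes, valid

Tableau for the negation not (Box (q implies (((q implies p) or not q) implies q)) or p):
1. not (Box (q implies (((q implies p) or not q) implies q)) or p), 0
2. not Box (q implies (((q implies p) or not q) implies q)), 0
3. not p, 0
4. not (q implies (((q implies p) or not q) implies q)), 1
5. q, 1
6. not (((q implies p) or not q) implies q), 1
7. (q implies p) or not q, 1
8. not q, 1
Accessibility: 0R0, 0R1, 1R1
Branch closes: q and not q both at 1.
Every branch of the negation's tableau closes; the branch above is one of them.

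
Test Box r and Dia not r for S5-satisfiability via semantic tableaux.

1. Box r and Dia not r, 0
2. Box r, 0
3. Dia not r, 0
4. r, 0
5. not r, 1
6. r, 1
Accessibility: 0R0, 0R1, 1R0, 1R1
Branch closes: r and not r both at 1.
Every branch closes; the branch above is one of them.

No, unsatisfiable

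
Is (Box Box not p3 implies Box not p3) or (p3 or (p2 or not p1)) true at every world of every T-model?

Yes, valid

Tableau for the negation not ((Box Box not p3 implies Box not p3) or (p3 or (p2 or not p1))):
1. not ((Box Box not p3 implies Box not p3) or (p3 or (p2 or not p1))), u
2. not (Box Box not p3 implies Box not p3), u
3. not (p3 or (p2 or not p1)), u
4. Box Box not p3, u
5. not Box not p3, u
6. not p3, u
7. not (p2 or not p1), u
8. not p2, u
9. p1, u
10. Box not p3, u
11. p3, v
12. Box not p3, v
13. not p3, v
Accessibility: uRu, uRv, vRv
Branch closes: p3 and not p3 both at v.
All branches of the negation close; one closing branch shown above.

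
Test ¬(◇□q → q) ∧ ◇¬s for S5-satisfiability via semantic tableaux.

1. ¬(◇□q → q) ∧ ◇¬s, u
2. ¬(◇□q → q), u
3. ◇¬s, u
4. ◇□q, u
5. ¬q, u
6. ¬s, v
7. □q, w
8. q, u
Accessibility: uRu, uRv, uRw, vRu, vRv, vRw, wRu, wRv, wRw
Branch closes: q and ¬q both at u.
All branches of the tableau close; one closing branch shown above.

Unsatisfiable (every branch closes)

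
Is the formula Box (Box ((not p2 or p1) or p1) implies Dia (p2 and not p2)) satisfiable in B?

Satisfiable

1. Box (Box ((not p2 or p1) or p1) implies Dia (p2 and not p2)), w0
2. Box ((not p2 or p1) or p1) implies Dia (p2 and not p2), w0   [Box-rule on 1 via w0Rw0]
3. not Box ((not p2 or p1) or p1), w0   [implies-rule on 2 (branches; this branch)]
4. not ((not p2 or p1) or p1), w1   [neg-Box-rule on 3: fresh world w1, w0Rw1]
5. not (not p2 or p1), w1   [neg-or-rule on 4]
6. not p1, w1   [neg-or-rule on 4]
7. p2, w1   [neg-or-rule on 5]
8. Box ((not p2 or p1) or p1) implies Dia (p2 and not p2), w1   [Box-rule on 1 via w0Rw1]
9. not Box ((not p2 or p1) or p1), w1   [implies-rule on 8 (branches; this branch)]
10. not ((not p2 or p1) or p1), w2   [neg-Box-rule on 9: fresh world w2, w1Rw2]
11. not (not p2 or p1), w2   [neg-or-rule on 10]
12. not p1, w2   [neg-or-rule on 10]
13. p2, w2   [neg-or-rule on 11]
Accessibility: w0Rw0, w0Rw1, w1Rw0, w1Rw1, w1Rw2, w2Rw1, w2Rw2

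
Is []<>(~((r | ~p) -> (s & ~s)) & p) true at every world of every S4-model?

Tableau for the negation ~[]<>(~((r | ~p) -> (s & ~s)) & p):
1. ~[]<>(~((r | ~p) -> (s & ~s)) & p), w0
2. ~<>(~((r | ~p) -> (s & ~s)) & p), w1   [~[]-rule on 1: fresh world w1, w0Rw1]
3. ~(~((r | ~p) -> (s & ~s)) & p), w1   [~<>-rule on 2 via w1Rw1]
4. ~p, w1   [~&-rule on 3 (branches; this branch)]
Accessibility: w0Rw0, w0Rw1, w1Rw1
The negation has an open branch (countermodel exists).

No, not valid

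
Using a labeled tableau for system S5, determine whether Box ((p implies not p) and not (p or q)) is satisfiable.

Yes, satisfiable

1. Box ((p implies not p) and not (p or q)), u
2. (p implies not p) and not (p or q), u   [Box-rule on 1 via uRu]
3. p implies not p, u   [and-rule on 2]
4. not (p or q), u   [and-rule on 2]
5. not p, u   [neg-or-rule on 4]
6. not q, u   [neg-or-rule on 4]
Accessibility: uRu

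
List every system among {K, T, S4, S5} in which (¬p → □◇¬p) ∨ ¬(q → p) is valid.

S4-tableau for the negation ¬((¬p → □◇¬p) ∨ ¬(q → p)):
1. ¬((¬p → □◇¬p) ∨ ¬(q → p)), w0
2. ¬(¬p → □◇¬p), w0
3. q → p, w0
4. ¬p, w0
5. ¬□◇¬p, w0
6. ¬q, w0
7. ¬◇¬p, w1
8. p, w1
Accessibility: w0Rw0, w0Rw1, w1Rw1
Complete open branch: countermodel on an S4-frame, so not valid in S4, nor in K, T (the same frame is also a K-frame and a T-frame).
S5-tableau for the negation ¬((¬p → □◇¬p) ∨ ¬(q → p)):
1. ¬((¬p → □◇¬p) ∨ ¬(q → p)), w0
2. ¬(¬p → □◇¬p), w0
3. q → p, w0
4. ¬p, w0
5. ¬□◇¬p, w0
6. ¬q, w0
7. ¬◇¬p, w1
8. p, w0
Accessibility: w0Rw0, w0Rw1, w1Rw0, w1Rw1
Branch closes: p and ¬p both at w0.
Every branch closes (one shown): valid in S5.

S5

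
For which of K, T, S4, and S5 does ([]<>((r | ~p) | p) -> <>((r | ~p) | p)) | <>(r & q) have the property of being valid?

T, S4, S5

T-tableau for the negation ~(([]<>((r | ~p) | p) -> <>((r | ~p) | p)) | <>(r & q)):
1. ~(([]<>((r | ~p) | p) -> <>((r | ~p) | p)) | <>(r & q)), w0
2. ~([]<>((r | ~p) | p) -> <>((r | ~p) | p)), w0
3. ~<>(r & q), w0
4. []<>((r | ~p) | p), w0
5. ~<>((r | ~p) | p), w0
6. ~(r & q), w0
7. <>((r | ~p) | p), w0
8. ~((r | ~p) | p), w0
9. ~(r | ~p), w0
10. ~p, w0
11. ~r, w0
12. p, w0
Accessibility: w0Rw0
Branch closes: p and ~p both at w0.
Every branch closes (one shown): valid in T, hence also in S4, S5 (every theorem of T is a theorem of S4 and S5).
K-tableau for the negation ~(([]<>((r | ~p) | p) -> <>((r | ~p) | p)) | <>(r & q)):
1. ~(([]<>((r | ~p) | p) -> <>((r | ~p) | p)) | <>(r & q)), w0
2. ~([]<>((r | ~p) | p) -> <>((r | ~p) | p)), w0
3. ~<>(r & q), w0
4. []<>((r | ~p) | p), w0
5. ~<>((r | ~p) | p), w0
Complete open branch: countermodel on a K-frame, so not valid in K.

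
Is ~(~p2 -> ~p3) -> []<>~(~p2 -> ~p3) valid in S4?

Tableau for the negation ~(~(~p2 -> ~p3) -> []<>~(~p2 -> ~p3)):
1. ~(~(~p2 -> ~p3) -> []<>~(~p2 -> ~p3)), 0
2. ~(~p2 -> ~p3), 0   [~->-rule on 1]
3. ~[]<>~(~p2 -> ~p3), 0   [~->-rule on 1]
4. ~p2, 0   [~->-rule on 2]
5. p3, 0   [~->-rule on 2]
6. ~<>~(~p2 -> ~p3), 1   [~[]-rule on 3: fresh world 1, 0R1]
7. ~p2 -> ~p3, 1   [~<>-rule on 6 via 1R1]
8. ~p3, 1   [->-rule on 7 (branches; this branch)]
Accessibility: 0R0, 0R1, 1R1
The negation has an open branch (countermodel exists).

Not valid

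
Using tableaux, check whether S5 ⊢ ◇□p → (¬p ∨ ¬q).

No, not valid

Tableau for the negation ¬(◇□p → (¬p ∨ ¬q)):
1. ¬(◇□p → (¬p ∨ ¬q)), w0
2. ◇□p, w0   [¬→-rule on 1]
3. ¬(¬p ∨ ¬q), w0   [¬→-rule on 1]
4. p, w0   [¬∨-rule on 3]
5. q, w0   [¬∨-rule on 3]
6. □p, w1   [◇-rule on 2: fresh world w1, w0Rw1]
7. p, w1   [□-rule on 6 via w1Rw1]
Accessibility: w0Rw0, w0Rw1, w1Rw0, w1Rw1
The negation has an open branch (countermodel exists).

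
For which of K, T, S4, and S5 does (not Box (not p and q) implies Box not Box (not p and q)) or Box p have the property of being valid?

S5

S4-tableau for the negation not ((not Box (not p and q) implies Box not Box (not p and q)) or Box p):
1. not ((not Box (not p and q) implies Box not Box (not p and q)) or Box p), w0
2. not (not Box (not p and q) implies Box not Box (not p and q)), w0   [neg-or-rule on 1]
3. not Box p, w0   [neg-or-rule on 1]
4. not Box (not p and q), w0   [neg-implies-rule on 2]
5. not Box not Box (not p and q), w0   [neg-implies-rule on 2]
6. not p, w1   [neg-Box-rule on 3: fresh world w1, w0Rw1]
7. not (not p and q), w2   [neg-Box-rule on 4: fresh world w2, w0Rw2]
8. not q, w2   [neg-and-rule on 7 (branches; this branch)]
9. Box (not p and q), w3   [neg-Box-rule on 5: fresh world w3, w0Rw3]
10. not p and q, w3   [Box-rule on 9 via w3Rw3]
11. not p, w3   [and-rule on 10]
12. q, w3   [and-rule on 10]
Accessibility: w0Rw0, w0Rw1, w0Rw2, w0Rw3, w1Rw1, w2Rw2, w3Rw3
Complete open branch: countermodel on an S4-frame, so not valid in S4, nor in K, T (the same frame is also a K-frame and a T-frame).
S5-tableau for the negation not ((not Box (not p and q) implies Box not Box (not p and q)) or Box p):
1. not ((not Box (not p and q) implies Box not Box (not p and q)) or Box p), w0
2. not (not Box (not p and q) implies Box not Box (not p and q)), w0   [neg-or-rule on 1]
3. not Box p, w0   [neg-or-rule on 1]
4. not Box (not p and q), w0   [neg-implies-rule on 2]
5. not Box not Box (not p and q), w0   [neg-implies-rule on 2]
6. not p, w1   [neg-Box-rule on 3: fresh world w1, w0Rw1]
7. not (not p and q), w2   [neg-Box-rule on 4: fresh world w2, w0Rw2]
8. not q, w2   [neg-and-rule on 7 (branches; this branch)]
9. Box (not p and q), w3   [neg-Box-rule on 5: fresh world w3, w0Rw3]
10. not p and q, w0   [Box-rule on 9 via w3Rw0]
11. not p, w0   [and-rule on 10]
12. q, w0   [and-rule on 10]
13. not p and q, w1   [Box-rule on 9 via w3Rw1]
14. q, w1   [and-rule on 13]
15. not p and q, w2   [Box-rule on 9 via w3Rw2]
16. not p, w2   [and-rule on 15]
17. q, w2   [and-rule on 15]
Accessibility: w0Rw0, w0Rw1, w0Rw2, w0Rw3, w1Rw0, w1Rw1, w1Rw2, w1Rw3, w2Rw0, w2Rw1, w2Rw2, w2Rw3, w3Rw0, w3Rw1, w3Rw2, w3Rw3
Branch closes: q and not q both at w2.
Every branch closes (one shown): valid in S5.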